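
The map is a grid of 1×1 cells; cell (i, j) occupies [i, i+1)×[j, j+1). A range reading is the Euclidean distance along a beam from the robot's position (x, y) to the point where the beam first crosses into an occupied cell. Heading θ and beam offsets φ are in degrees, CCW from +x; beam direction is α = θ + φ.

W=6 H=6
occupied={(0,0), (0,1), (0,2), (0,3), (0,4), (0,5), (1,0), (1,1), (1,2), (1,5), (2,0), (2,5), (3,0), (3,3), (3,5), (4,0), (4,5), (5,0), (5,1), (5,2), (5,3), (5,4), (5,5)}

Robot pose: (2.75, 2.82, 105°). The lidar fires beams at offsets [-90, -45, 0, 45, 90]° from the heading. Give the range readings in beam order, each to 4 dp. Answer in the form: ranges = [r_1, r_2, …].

beam 1: φ=-90°, α=15°
  d=(0.9659,0.2588)  start (2,2)  tX=0.2588 tY=0.6955  stride 1/|dx|=1.0353 1/|dy|=3.8637
    cross x-line → (3,2), t=0.2588
    cross y-line → (3,3), t=0.6955 (wall)
  → r_1 = 0.6955
beam 2: φ=-45°, α=60°
  d=(0.5000,0.8660)  start (2,2)  tX=0.5000 tY=0.2078  stride 1/|dx|=2.0000 1/|dy|=1.1547
    cross y-line → (2,3), t=0.2078
    cross x-line → (3,3), t=0.5000 (wall)
  → r_2 = 0.5000
beam 3: φ=0°, α=105°
  d=(-0.2588,0.9659)  start (2,2)  tX=2.8978 tY=0.1863  stride 1/|dx|=3.8637 1/|dy|=1.0353
    cross y-line → (2,3), t=0.1863
    cross y-line → (2,4), t=1.2216
    cross y-line → (2,5), t=2.2569 (wall)
  → r_3 = 2.2569
beam 4: φ=45°, α=150°
  d=(-0.8660,0.5000)  start (2,2)  tX=0.8660 tY=0.3600  stride 1/|dx|=1.1547 1/|dy|=2.0000
    cross y-line → (2,3), t=0.3600
    cross x-line → (1,3), t=0.8660
    cross x-line → (0,3), t=2.0207 (wall)
  → r_4 = 2.0207
beam 5: φ=90°, α=195°
  d=(-0.9659,-0.2588)  start (2,2)  tX=0.7765 tY=3.1682  stride 1/|dx|=1.0353 1/|dy|=3.8637
    cross x-line → (1,2), t=0.7765 (wall)
  → r_5 = 0.7765

ranges = [0.6955, 0.5000, 2.2569, 2.0207, 0.7765]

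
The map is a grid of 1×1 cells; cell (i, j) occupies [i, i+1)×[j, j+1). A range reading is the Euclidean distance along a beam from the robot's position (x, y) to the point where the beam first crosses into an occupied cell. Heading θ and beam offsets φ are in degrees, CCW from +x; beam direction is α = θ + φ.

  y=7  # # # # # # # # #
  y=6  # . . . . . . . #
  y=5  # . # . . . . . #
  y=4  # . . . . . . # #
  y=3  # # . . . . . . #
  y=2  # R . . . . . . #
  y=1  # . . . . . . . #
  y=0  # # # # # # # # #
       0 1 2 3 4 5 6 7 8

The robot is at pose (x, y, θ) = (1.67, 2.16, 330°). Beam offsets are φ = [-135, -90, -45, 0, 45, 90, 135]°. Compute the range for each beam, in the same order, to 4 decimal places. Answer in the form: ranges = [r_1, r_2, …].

beam 1: φ=-135°, α=195°
  dir = (cos 195°, sin 195°) = (-0.9659, -0.2588); from cell (1,2)
  next x-line at t=0.6936, next y-line at t=0.6182; Δt_x=1.0353, Δt_y=3.8637
    y: enter (1,1) at t=0.6182
    x: enter (0,1) at t=0.6936 ← occupied
  → r_1 = 0.6936
beam 2: φ=-90°, α=240°
  dir = (cos 240°, sin 240°) = (-0.5000, -0.8660); from cell (1,2)
  next x-line at t=1.3400, next y-line at t=0.1848; Δt_x=2.0000, Δt_y=1.1547
    y: enter (1,1) at t=0.1848
    y: enter (1,0) at t=1.3395 ← occupied
  → r_2 = 1.3395
beam 3: φ=-45°, α=285°
  dir = (cos 285°, sin 285°) = (0.2588, -0.9659); from cell (1,2)
  next x-line at t=1.2750, next y-line at t=0.1656; Δt_x=3.8637, Δt_y=1.0353
    y: enter (1,1) at t=0.1656
    y: enter (1,0) at t=1.2009 ← occupied
  → r_3 = 1.2009
beam 4: φ=0°, α=330°
  dir = (cos 330°, sin 330°) = (0.8660, -0.5000); from cell (1,2)
  next x-line at t=0.3811, next y-line at t=0.3200; Δt_x=1.1547, Δt_y=2.0000
    y: enter (1,1) at t=0.3200
    x: enter (2,1) at t=0.3811
    x: enter (3,1) at t=1.5358
    y: enter (3,0) at t=2.3200 ← occupied
  → r_4 = 2.3200
beam 5: φ=45°, α=15°
  dir = (cos 15°, sin 15°) = (0.9659, 0.2588); from cell (1,2)
  next x-line at t=0.3416, next y-line at t=3.2455; Δt_x=1.0353, Δt_y=3.8637
    x: enter (2,2) at t=0.3416
    x: enter (3,2) at t=1.3769
    x: enter (4,2) at t=2.4122
    y: enter (4,3) at t=3.2455
    x: enter (5,3) at t=3.4475
    x: enter (6,3) at t=4.4827
    x: enter (7,3) at t=5.5180
    x: enter (8,3) at t=6.5533 ← occupied
  → r_5 = 6.5533
beam 6: φ=90°, α=60°
  dir = (cos 60°, sin 60°) = (0.5000, 0.8660); from cell (1,2)
  next x-line at t=0.6600, next y-line at t=0.9699; Δt_x=2.0000, Δt_y=1.1547
    x: enter (2,2) at t=0.6600
    y: enter (2,3) at t=0.9699
    y: enter (2,4) at t=2.1246
    x: enter (3,4) at t=2.6600
    y: enter (3,5) at t=3.2793
    y: enter (3,6) at t=4.4341
    x: enter (4,6) at t=4.6600
    y: enter (4,7) at t=5.5888 ← occupied
  → r_6 = 5.5888
beam 7: φ=135°, α=105°
  dir = (cos 105°, sin 105°) = (-0.2588, 0.9659); from cell (1,2)
  next x-line at t=2.5887, next y-line at t=0.8696; Δt_x=3.8637, Δt_y=1.0353
    y: enter (1,3) at t=0.8696 ← occupied
  → r_7 = 0.8696

ranges = [0.6936, 1.3395, 1.2009, 2.3200, 6.5533, 5.5888, 0.8696]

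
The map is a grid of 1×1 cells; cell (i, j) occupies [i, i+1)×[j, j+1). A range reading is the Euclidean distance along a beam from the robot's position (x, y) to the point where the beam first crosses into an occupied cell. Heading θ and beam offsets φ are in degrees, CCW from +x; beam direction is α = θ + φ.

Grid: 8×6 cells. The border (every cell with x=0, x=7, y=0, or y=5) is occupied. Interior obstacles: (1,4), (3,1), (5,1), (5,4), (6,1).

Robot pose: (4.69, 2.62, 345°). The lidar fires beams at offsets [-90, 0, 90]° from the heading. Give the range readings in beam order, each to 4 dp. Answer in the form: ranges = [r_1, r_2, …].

ranges = [1.6771, 2.3915, 1.4287]

beam 1: φ=-90°, α=255°
  cosα=-0.2588 sinα=-0.9659 | (4,2) | tMaxX 2.6660 tMaxY 0.6419 | tΔX 3.8637 tΔY 1.0353
    t=0.6419 [y] (4,1)
    t=1.6771 [y] (4,0) — stop
  → r_1 = 1.6771
beam 2: φ=0°, α=345°
  cosα=0.9659 sinα=-0.2588 | (4,2) | tMaxX 0.3209 tMaxY 2.3955 | tΔX 1.0353 tΔY 3.8637
    t=0.3209 [x] (5,2)
    t=1.3562 [x] (6,2)
    t=2.3915 [x] (7,2) — stop
  → r_2 = 2.3915
beam 3: φ=90°, α=75°
  cosα=0.2588 sinα=0.9659 | (4,2) | tMaxX 1.1977 tMaxY 0.3934 | tΔX 3.8637 tΔY 1.0353
    t=0.3934 [y] (4,3)
    t=1.1977 [x] (5,3)
    t=1.4287 [y] (5,4) — stop
  → r_3 = 1.4287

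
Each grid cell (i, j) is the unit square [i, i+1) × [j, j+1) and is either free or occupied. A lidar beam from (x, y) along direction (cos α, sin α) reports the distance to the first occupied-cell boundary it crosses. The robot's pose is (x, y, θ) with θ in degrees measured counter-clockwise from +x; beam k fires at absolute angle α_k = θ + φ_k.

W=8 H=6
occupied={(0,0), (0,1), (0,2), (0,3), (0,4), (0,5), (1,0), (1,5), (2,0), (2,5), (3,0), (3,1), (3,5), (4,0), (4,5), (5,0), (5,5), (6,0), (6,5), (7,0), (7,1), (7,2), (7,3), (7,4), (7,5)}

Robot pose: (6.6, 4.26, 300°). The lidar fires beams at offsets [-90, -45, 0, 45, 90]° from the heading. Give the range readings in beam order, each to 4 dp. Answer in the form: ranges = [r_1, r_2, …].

beam 1: φ=-90°, α=210°
  cosα=-0.8660 sinα=-0.5000 | (6,4) | tMaxX 0.6928 tMaxY 0.5200 | tΔX 1.1547 tΔY 2.0000
    t=0.5200 [y] (6,3)
    t=0.6928 [x] (5,3)
    t=1.8475 [x] (4,3)
    t=2.5200 [y] (4,2)
    t=3.0022 [x] (3,2)
    t=4.1569 [x] (2,2)
    t=4.5200 [y] (2,1)
    t=5.3116 [x] (1,1)
    t=6.4663 [x] (0,1) — stop
  → r_1 = 6.4663
beam 2: φ=-45°, α=255°
  cosα=-0.2588 sinα=-0.9659 | (6,4) | tMaxX 2.3182 tMaxY 0.2692 | tΔX 3.8637 tΔY 1.0353
    t=0.2692 [y] (6,3)
    t=1.3044 [y] (6,2)
    t=2.3182 [x] (5,2)
    t=2.3397 [y] (5,1)
    t=3.3750 [y] (5,0) — stop
  → r_2 = 3.3750
beam 3: φ=0°, α=300°
  cosα=0.5000 sinα=-0.8660 | (6,4) | tMaxX 0.8000 tMaxY 0.3002 | tΔX 2.0000 tΔY 1.1547
    t=0.3002 [y] (6,3)
    t=0.8000 [x] (7,3) — stop
  → r_3 = 0.8000
beam 4: φ=45°, α=345°
  cosα=0.9659 sinα=-0.2588 | (6,4) | tMaxX 0.4141 tMaxY 1.0046 | tΔX 1.0353 tΔY 3.8637
    t=0.4141 [x] (7,4) — stop
  → r_4 = 0.4141
beam 5: φ=90°, α=30°
  cosα=0.8660 sinα=0.5000 | (6,4) | tMaxX 0.4619 tMaxY 1.4800 | tΔX 1.1547 tΔY 2.0000
    t=0.4619 [x] (7,4) — stop
  → r_5 = 0.4619

ranges = [6.4663, 3.3750, 0.8000, 0.4141, 0.4619]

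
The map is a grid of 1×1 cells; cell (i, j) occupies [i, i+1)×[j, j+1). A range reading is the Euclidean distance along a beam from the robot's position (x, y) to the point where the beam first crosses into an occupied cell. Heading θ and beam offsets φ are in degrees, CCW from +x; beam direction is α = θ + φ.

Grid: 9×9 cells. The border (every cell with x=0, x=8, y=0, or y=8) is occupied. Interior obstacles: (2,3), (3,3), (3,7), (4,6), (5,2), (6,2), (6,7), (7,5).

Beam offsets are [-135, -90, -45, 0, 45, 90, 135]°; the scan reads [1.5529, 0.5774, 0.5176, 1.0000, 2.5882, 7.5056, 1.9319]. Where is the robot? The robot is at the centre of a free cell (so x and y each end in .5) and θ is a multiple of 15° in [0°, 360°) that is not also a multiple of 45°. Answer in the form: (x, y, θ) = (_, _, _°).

(x, y, θ) = (1.5, 6.5, 240°)

Candidates: 41 free-cell centres × 16 headings = 656 poses. Raycast each; keep the one whose scan matches to 4 dp.
  (5.5, 5.5, 240°): beam 1 = 2.5882 ≠ 1.5529 ✗
  (3.5, 5.5, 105°): beam 1 = 5.1962 ≠ 1.5529 ✗
  (6.5, 6.5, 105°): beam 1 = 1.0000 ≠ 1.5529 ✗
  (6.5, 6.5, 30°): beam 1 = 3.6235 ≠ 1.5529 ✗
  …
  (1.5, 6.5, 240°): r_1=1.5529, r_2=0.5774, r_3=0.5176, r_4=1.0000, r_5=2.5882, r_6=7.5056, r_7=1.9319 — all match ✓
Only this pose fits every beam.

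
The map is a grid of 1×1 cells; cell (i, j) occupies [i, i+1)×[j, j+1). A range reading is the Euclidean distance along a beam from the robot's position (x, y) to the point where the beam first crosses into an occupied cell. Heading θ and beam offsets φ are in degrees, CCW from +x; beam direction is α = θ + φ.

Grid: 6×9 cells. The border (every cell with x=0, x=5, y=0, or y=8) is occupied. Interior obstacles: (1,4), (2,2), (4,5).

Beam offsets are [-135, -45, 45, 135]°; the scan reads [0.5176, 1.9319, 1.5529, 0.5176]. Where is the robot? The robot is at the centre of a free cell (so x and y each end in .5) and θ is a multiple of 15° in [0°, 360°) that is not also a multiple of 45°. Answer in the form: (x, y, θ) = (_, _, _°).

(x, y, θ) = (4.5, 7.5, 210°)

The pose lattice has 25·16 = 400 candidates. Test each by forward raycasting.
  (3.5, 6.5, 210°): beam 1 = 1.5529 ≠ 0.5176 ✗
  (3.5, 1.5, 60°): beam 2 = 1.5529 ≠ 1.9319 ✗
  (4.5, 3.5, 15°): beam 1 = 2.8868 ≠ 0.5176 ✗
  (4.5, 1.5, 30°): beam 2 = 0.5176 ≠ 1.9319 ✗
  (1.5, 2.5, 75°): beam 1 = 1.7321 ≠ 0.5176 ✗
  …
  (4.5, 7.5, 210°): r_1=0.5176, r_2=1.9319, r_3=1.5529, r_4=0.5176 — all match ✓
Only this pose fits every beam.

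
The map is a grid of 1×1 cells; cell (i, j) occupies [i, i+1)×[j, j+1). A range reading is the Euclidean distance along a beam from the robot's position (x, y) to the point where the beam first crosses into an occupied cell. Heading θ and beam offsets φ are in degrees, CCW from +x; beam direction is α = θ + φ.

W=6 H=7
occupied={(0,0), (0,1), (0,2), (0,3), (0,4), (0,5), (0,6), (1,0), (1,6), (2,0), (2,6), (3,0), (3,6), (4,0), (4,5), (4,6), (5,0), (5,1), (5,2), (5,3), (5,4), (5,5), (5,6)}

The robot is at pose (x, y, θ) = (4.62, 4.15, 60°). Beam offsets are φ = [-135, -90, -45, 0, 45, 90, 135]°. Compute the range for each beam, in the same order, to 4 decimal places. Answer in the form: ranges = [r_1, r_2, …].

ranges = [1.4682, 0.4388, 0.3934, 0.7600, 0.8800, 3.7000, 3.7477]

beam 1: φ=-135°, α=285°
  direction (0.2588, -0.9659); cell (4,4); t to first gridline: x 1.4682, y 0.1553 (then +3.8637 / +1.0353)
    (4,3) via y @ 0.1553
    (4,2) via y @ 1.1906
    (5,2) via x @ 1.4682  # hit
  → r_1 = 1.4682
beam 2: φ=-90°, α=330°
  direction (0.8660, -0.5000); cell (4,4); t to first gridline: x 0.4388, y 0.3000 (then +1.1547 / +2.0000)
    (4,3) via y @ 0.3000
    (5,3) via x @ 0.4388  # hit
  → r_2 = 0.4388
beam 3: φ=-45°, α=15°
  direction (0.9659, 0.2588); cell (4,4); t to first gridline: x 0.3934, y 3.2841 (then +1.0353 / +3.8637)
    (5,4) via x @ 0.3934  # hit
  → r_3 = 0.3934
beam 4: φ=0°, α=60°
  direction (0.5000, 0.8660); cell (4,4); t to first gridline: x 0.7600, y 0.9815 (then +2.0000 / +1.1547)
    (5,4) via x @ 0.7600  # hit
  → r_4 = 0.7600
beam 5: φ=45°, α=105°
  direction (-0.2588, 0.9659); cell (4,4); t to first gridline: x 2.3955, y 0.8800 (then +3.8637 / +1.0353)
    (4,5) via y @ 0.8800  # hit
  → r_5 = 0.8800
beam 6: φ=90°, α=150°
  direction (-0.8660, 0.5000); cell (4,4); t to first gridline: x 0.7159, y 1.7000 (then +1.1547 / +2.0000)
    (3,4) via x @ 0.7159
    (3,5) via y @ 1.7000
    (2,5) via x @ 1.8706
    (1,5) via x @ 3.0253
    (1,6) via y @ 3.7000  # hit
  → r_6 = 3.7000
beam 7: φ=135°, α=195°
  direction (-0.9659, -0.2588); cell (4,4); t to first gridline: x 0.6419, y 0.5796 (then +1.0353 / +3.8637)
    (4,3) via y @ 0.5796
    (3,3) via x @ 0.6419
    (2,3) via x @ 1.6771
    (1,3) via x @ 2.7124
    (0,3) via x @ 3.7477  # hit
  → r_7 = 3.7477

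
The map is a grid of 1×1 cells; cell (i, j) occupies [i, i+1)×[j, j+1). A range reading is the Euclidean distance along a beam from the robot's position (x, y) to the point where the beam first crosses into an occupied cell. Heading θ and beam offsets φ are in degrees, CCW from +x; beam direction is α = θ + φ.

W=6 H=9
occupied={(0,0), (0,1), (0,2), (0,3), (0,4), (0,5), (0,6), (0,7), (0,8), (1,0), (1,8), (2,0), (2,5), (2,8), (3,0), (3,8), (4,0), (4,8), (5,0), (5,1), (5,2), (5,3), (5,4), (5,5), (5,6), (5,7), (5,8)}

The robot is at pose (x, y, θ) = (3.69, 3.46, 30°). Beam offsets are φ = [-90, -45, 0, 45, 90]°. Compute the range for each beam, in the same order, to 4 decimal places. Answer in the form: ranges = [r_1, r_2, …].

ranges = [2.6200, 1.3562, 1.5127, 4.7002, 1.7782]

beam 1: φ=-90°, α=300°
  direction (0.5000, -0.8660); cell (3,3); t to first gridline: x 0.6200, y 0.5312 (then +2.0000 / +1.1547)
    (3,2) via y @ 0.5312
    (4,2) via x @ 0.6200
    (4,1) via y @ 1.6859
    (5,1) via x @ 2.6200  # hit
  → r_1 = 2.6200
beam 2: φ=-45°, α=345°
  direction (0.9659, -0.2588); cell (3,3); t to first gridline: x 0.3209, y 1.7773 (then +1.0353 / +3.8637)
    (4,3) via x @ 0.3209
    (5,3) via x @ 1.3562  # hit
  → r_2 = 1.3562
beam 3: φ=0°, α=30°
  direction (0.8660, 0.5000); cell (3,3); t to first gridline: x 0.3580, y 1.0800 (then +1.1547 / +2.0000)
    (4,3) via x @ 0.3580
    (4,4) via y @ 1.0800
    (5,4) via x @ 1.5127  # hit
  → r_3 = 1.5127
beam 4: φ=45°, α=75°
  direction (0.2588, 0.9659); cell (3,3); t to first gridline: x 1.1977, y 0.5590 (then +3.8637 / +1.0353)
    (3,4) via y @ 0.5590
    (4,4) via x @ 1.1977
    (4,5) via y @ 1.5943
    (4,6) via y @ 2.6296
    (4,7) via y @ 3.6649
    (4,8) via y @ 4.7002  # hit
  → r_4 = 4.7002
beam 5: φ=90°, α=120°
  direction (-0.5000, 0.8660); cell (3,3); t to first gridline: x 1.3800, y 0.6235 (then +2.0000 / +1.1547)
    (3,4) via y @ 0.6235
    (2,4) via x @ 1.3800
    (2,5) via y @ 1.7782  # hit
  → r_5 = 1.7782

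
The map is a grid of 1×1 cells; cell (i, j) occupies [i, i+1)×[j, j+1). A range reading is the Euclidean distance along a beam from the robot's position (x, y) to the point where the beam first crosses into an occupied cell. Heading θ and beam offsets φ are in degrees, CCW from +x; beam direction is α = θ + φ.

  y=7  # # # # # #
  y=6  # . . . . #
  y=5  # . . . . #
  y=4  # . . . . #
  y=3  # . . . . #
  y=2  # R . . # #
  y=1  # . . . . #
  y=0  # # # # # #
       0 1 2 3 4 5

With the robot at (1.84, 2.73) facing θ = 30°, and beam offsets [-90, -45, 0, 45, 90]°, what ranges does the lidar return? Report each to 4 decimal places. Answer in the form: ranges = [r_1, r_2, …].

beam 1: φ=-90°, α=300°
  d=(0.5000,-0.8660)  start (1,2)  tX=0.3200 tY=0.8429  stride 1/|dx|=2.0000 1/|dy|=1.1547
    cross x-line → (2,2), t=0.3200
    cross y-line → (2,1), t=0.8429
    cross y-line → (2,0), t=1.9976 (wall)
  → r_1 = 1.9976
beam 2: φ=-45°, α=345°
  d=(0.9659,-0.2588)  start (1,2)  tX=0.1656 tY=2.8205  stride 1/|dx|=1.0353 1/|dy|=3.8637
    cross x-line → (2,2), t=0.1656
    cross x-line → (3,2), t=1.2009
    cross x-line → (4,2), t=2.2362 (wall)
  → r_2 = 2.2362
beam 3: φ=0°, α=30°
  d=(0.8660,0.5000)  start (1,2)  tX=0.1848 tY=0.5400  stride 1/|dx|=1.1547 1/|dy|=2.0000
    cross x-line → (2,2), t=0.1848
    cross y-line → (2,3), t=0.5400
    cross x-line → (3,3), t=1.3395
    cross x-line → (4,3), t=2.4942
    cross y-line → (4,4), t=2.5400
    cross x-line → (5,4), t=3.6489 (wall)
  → r_3 = 3.6489
beam 4: φ=45°, α=75°
  d=(0.2588,0.9659)  start (1,2)  tX=0.6182 tY=0.2795  stride 1/|dx|=3.8637 1/|dy|=1.0353
    cross y-line → (1,3), t=0.2795
    cross x-line → (2,3), t=0.6182
    cross y-line → (2,4), t=1.3148
    cross y-line → (2,5), t=2.3501
    cross y-line → (2,6), t=3.3854
    cross y-line → (2,7), t=4.4206 (wall)
  → r_4 = 4.4206
beam 5: φ=90°, α=120°
  d=(-0.5000,0.8660)  start (1,2)  tX=1.6800 tY=0.3118  stride 1/|dx|=2.0000 1/|dy|=1.1547
    cross y-line → (1,3), t=0.3118
    cross y-line → (1,4), t=1.4665
    cross x-line → (0,4), t=1.6800 (wall)
  → r_5 = 1.6800

ranges = [1.9976, 2.2362, 3.6489, 4.4206, 1.6800]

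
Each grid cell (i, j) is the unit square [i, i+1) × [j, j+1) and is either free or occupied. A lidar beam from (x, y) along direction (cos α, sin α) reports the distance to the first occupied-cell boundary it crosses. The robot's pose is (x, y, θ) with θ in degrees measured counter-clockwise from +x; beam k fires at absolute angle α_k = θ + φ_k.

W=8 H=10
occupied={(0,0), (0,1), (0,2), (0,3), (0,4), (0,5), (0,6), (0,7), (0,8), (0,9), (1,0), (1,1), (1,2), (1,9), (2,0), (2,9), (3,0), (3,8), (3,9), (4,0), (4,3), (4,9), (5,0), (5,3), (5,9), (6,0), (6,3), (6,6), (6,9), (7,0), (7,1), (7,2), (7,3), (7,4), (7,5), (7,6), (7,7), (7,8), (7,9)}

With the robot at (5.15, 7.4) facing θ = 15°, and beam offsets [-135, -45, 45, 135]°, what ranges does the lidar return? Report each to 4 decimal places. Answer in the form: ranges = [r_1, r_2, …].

ranges = [6.3000, 0.9815, 1.8475, 1.3279]

beam 1: φ=-135°, α=240°
  d=(-0.5000,-0.8660)  start (5,7)  tX=0.3000 tY=0.4619  stride 1/|dx|=2.0000 1/|dy|=1.1547
    cross x-line → (4,7), t=0.3000
    cross y-line → (4,6), t=0.4619
    cross y-line → (4,5), t=1.6166
    cross x-line → (3,5), t=2.3000
    cross y-line → (3,4), t=2.7713
    cross y-line → (3,3), t=3.9260
    cross x-line → (2,3), t=4.3000
    cross y-line → (2,2), t=5.0807
    cross y-line → (2,1), t=6.2354
    cross x-line → (1,1), t=6.3000 (wall)
  → r_1 = 6.3000
beam 2: φ=-45°, α=330°
  d=(0.8660,-0.5000)  start (5,7)  tX=0.9815 tY=0.8000  stride 1/|dx|=1.1547 1/|dy|=2.0000
    cross y-line → (5,6), t=0.8000
    cross x-line → (6,6), t=0.9815 (wall)
  → r_2 = 0.9815
beam 3: φ=45°, α=60°
  d=(0.5000,0.8660)  start (5,7)  tX=1.7000 tY=0.6928  stride 1/|dx|=2.0000 1/|dy|=1.1547
    cross y-line → (5,8), t=0.6928
    cross x-line → (6,8), t=1.7000
    cross y-line → (6,9), t=1.8475 (wall)
  → r_3 = 1.8475
beam 4: φ=135°, α=150°
  d=(-0.8660,0.5000)  start (5,7)  tX=0.1732 tY=1.2000  stride 1/|dx|=1.1547 1/|dy|=2.0000
    cross x-line → (4,7), t=0.1732
    cross y-line → (4,8), t=1.2000
    cross x-line → (3,8), t=1.3279 (wall)
  → r_4 = 1.3279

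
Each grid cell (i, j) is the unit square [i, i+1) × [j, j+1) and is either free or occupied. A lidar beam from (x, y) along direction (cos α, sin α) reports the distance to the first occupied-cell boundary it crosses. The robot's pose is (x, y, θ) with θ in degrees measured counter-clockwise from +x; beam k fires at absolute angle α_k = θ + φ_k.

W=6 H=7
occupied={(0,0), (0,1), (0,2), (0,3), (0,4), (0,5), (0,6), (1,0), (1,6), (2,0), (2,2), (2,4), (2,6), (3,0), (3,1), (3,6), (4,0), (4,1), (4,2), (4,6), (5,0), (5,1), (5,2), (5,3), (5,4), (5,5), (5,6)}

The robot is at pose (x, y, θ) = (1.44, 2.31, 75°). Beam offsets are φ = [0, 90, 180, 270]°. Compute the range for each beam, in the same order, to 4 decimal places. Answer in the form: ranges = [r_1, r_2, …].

ranges = [2.1637, 0.4555, 1.3562, 0.5798]

beam 1: φ=0°, α=75°
  d=(0.2588,0.9659)  start (1,2)  tX=2.1637 tY=0.7143  stride 1/|dx|=3.8637 1/|dy|=1.0353
    cross y-line → (1,3), t=0.7143
    cross y-line → (1,4), t=1.7496
    cross x-line → (2,4), t=2.1637 (wall)
  → r_1 = 2.1637
beam 2: φ=90°, α=165°
  d=(-0.9659,0.2588)  start (1,2)  tX=0.4555 tY=2.6660  stride 1/|dx|=1.0353 1/|dy|=3.8637
    cross x-line → (0,2), t=0.4555 (wall)
  → r_2 = 0.4555
beam 3: φ=180°, α=255°
  d=(-0.2588,-0.9659)  start (1,2)  tX=1.7000 tY=0.3209  stride 1/|dx|=3.8637 1/|dy|=1.0353
    cross y-line → (1,1), t=0.3209
    cross y-line → (1,0), t=1.3562 (wall)
  → r_3 = 1.3562
beam 4: φ=270°, α=345°
  d=(0.9659,-0.2588)  start (1,2)  tX=0.5798 tY=1.1977  stride 1/|dx|=1.0353 1/|dy|=3.8637
    cross x-line → (2,2), t=0.5798 (wall)
  → r_4 = 0.5798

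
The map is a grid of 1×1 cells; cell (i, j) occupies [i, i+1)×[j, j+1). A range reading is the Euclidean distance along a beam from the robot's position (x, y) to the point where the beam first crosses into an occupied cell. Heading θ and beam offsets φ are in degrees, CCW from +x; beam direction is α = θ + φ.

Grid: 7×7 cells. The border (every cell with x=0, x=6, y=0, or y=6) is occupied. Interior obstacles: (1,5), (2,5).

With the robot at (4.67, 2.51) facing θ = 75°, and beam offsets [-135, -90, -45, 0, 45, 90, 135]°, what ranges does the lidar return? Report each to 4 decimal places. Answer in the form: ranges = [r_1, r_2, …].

beam 1: φ=-135°, α=300°
  d=(0.5000,-0.8660)  start (4,2)  tX=0.6600 tY=0.5889  stride 1/|dx|=2.0000 1/|dy|=1.1547
    cross y-line → (4,1), t=0.5889
    cross x-line → (5,1), t=0.6600
    cross y-line → (5,0), t=1.7436 (wall)
  → r_1 = 1.7436
beam 2: φ=-90°, α=345°
  d=(0.9659,-0.2588)  start (4,2)  tX=0.3416 tY=1.9705  stride 1/|dx|=1.0353 1/|dy|=3.8637
    cross x-line → (5,2), t=0.3416
    cross x-line → (6,2), t=1.3769 (wall)
  → r_2 = 1.3769
beam 3: φ=-45°, α=30°
  d=(0.8660,0.5000)  start (4,2)  tX=0.3811 tY=0.9800  stride 1/|dx|=1.1547 1/|dy|=2.0000
    cross x-line → (5,2), t=0.3811
    cross y-line → (5,3), t=0.9800
    cross x-line → (6,3), t=1.5358 (wall)
  → r_3 = 1.5358
beam 4: φ=0°, α=75°
  d=(0.2588,0.9659)  start (4,2)  tX=1.2750 tY=0.5073  stride 1/|dx|=3.8637 1/|dy|=1.0353
    cross y-line → (4,3), t=0.5073
    cross x-line → (5,3), t=1.2750
    cross y-line → (5,4), t=1.5426
    cross y-line → (5,5), t=2.5778
    cross y-line → (5,6), t=3.6131 (wall)
  → r_4 = 3.6131
beam 5: φ=45°, α=120°
  d=(-0.5000,0.8660)  start (4,2)  tX=1.3400 tY=0.5658  stride 1/|dx|=2.0000 1/|dy|=1.1547
    cross y-line → (4,3), t=0.5658
    cross x-line → (3,3), t=1.3400
    cross y-line → (3,4), t=1.7205
    cross y-line → (3,5), t=2.8752
    cross x-line → (2,5), t=3.3400 (wall)
  → r_5 = 3.3400
beam 6: φ=90°, α=165°
  d=(-0.9659,0.2588)  start (4,2)  tX=0.6936 tY=1.8932  stride 1/|dx|=1.0353 1/|dy|=3.8637
    cross x-line → (3,2), t=0.6936
    cross x-line → (2,2), t=1.7289
    cross y-line → (2,3), t=1.8932
    cross x-line → (1,3), t=2.7642
    cross x-line → (0,3), t=3.7995 (wall)
  → r_6 = 3.7995
beam 7: φ=135°, α=210°
  d=(-0.8660,-0.5000)  start (4,2)  tX=0.7736 tY=1.0200  stride 1/|dx|=1.1547 1/|dy|=2.0000
    cross x-line → (3,2), t=0.7736
    cross y-line → (3,1), t=1.0200
    cross x-line → (2,1), t=1.9283
    cross y-line → (2,0), t=3.0200 (wall)
  → r_7 = 3.0200

ranges = [1.7436, 1.3769, 1.5358, 3.6131, 3.3400, 3.7995, 3.0200]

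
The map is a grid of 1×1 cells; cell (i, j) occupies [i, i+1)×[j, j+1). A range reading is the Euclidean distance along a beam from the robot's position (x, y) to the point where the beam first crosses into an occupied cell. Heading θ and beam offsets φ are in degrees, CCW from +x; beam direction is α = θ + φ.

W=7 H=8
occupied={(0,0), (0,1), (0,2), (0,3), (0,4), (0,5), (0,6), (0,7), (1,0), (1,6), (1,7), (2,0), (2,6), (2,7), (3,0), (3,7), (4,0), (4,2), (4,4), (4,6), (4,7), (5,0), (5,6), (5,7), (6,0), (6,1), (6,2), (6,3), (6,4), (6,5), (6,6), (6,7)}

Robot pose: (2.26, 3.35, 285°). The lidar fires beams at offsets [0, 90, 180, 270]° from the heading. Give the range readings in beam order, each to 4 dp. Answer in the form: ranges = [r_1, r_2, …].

beam 1: φ=0°, α=285°
  d=(0.2588,-0.9659)  start (2,3)  tX=2.8591 tY=0.3623  stride 1/|dx|=3.8637 1/|dy|=1.0353
    cross y-line → (2,2), t=0.3623
    cross y-line → (2,1), t=1.3976
    cross y-line → (2,0), t=2.4329 (wall)
  → r_1 = 2.4329
beam 2: φ=90°, α=15°
  d=(0.9659,0.2588)  start (2,3)  tX=0.7661 tY=2.5114  stride 1/|dx|=1.0353 1/|dy|=3.8637
    cross x-line → (3,3), t=0.7661
    cross x-line → (4,3), t=1.8014
    cross y-line → (4,4), t=2.5114 (wall)
  → r_2 = 2.5114
beam 3: φ=180°, α=105°
  d=(-0.2588,0.9659)  start (2,3)  tX=1.0046 tY=0.6729  stride 1/|dx|=3.8637 1/|dy|=1.0353
    cross y-line → (2,4), t=0.6729
    cross x-line → (1,4), t=1.0046
    cross y-line → (1,5), t=1.7082
    cross y-line → (1,6), t=2.7435 (wall)
  → r_3 = 2.7435
beam 4: φ=270°, α=195°
  d=(-0.9659,-0.2588)  start (2,3)  tX=0.2692 tY=1.3523  stride 1/|dx|=1.0353 1/|dy|=3.8637
    cross x-line → (1,3), t=0.2692
    cross x-line → (0,3), t=1.3044 (wall)
  → r_4 = 1.3044

ranges = [2.4329, 2.5114, 2.7435, 1.3044]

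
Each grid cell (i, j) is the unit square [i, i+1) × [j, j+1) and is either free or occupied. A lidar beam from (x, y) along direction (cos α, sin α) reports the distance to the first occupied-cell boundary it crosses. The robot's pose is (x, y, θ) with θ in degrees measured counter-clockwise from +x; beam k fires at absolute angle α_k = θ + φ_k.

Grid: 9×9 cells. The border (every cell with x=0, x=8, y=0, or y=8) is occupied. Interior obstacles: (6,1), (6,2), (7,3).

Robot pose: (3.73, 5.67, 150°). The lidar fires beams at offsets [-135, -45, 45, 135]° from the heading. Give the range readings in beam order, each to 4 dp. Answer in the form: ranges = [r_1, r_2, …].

ranges = [4.4206, 2.4122, 2.8263, 4.8347]

beam 1: φ=-135°, α=15°
  direction (0.9659, 0.2588); cell (3,5); t to first gridline: x 0.2795, y 1.2750 (then +1.0353 / +3.8637)
    (4,5) via x @ 0.2795
    (4,6) via y @ 1.2750
    (5,6) via x @ 1.3148
    (6,6) via x @ 2.3501
    (7,6) via x @ 3.3854
    (8,6) via x @ 4.4206  # hit
  → r_1 = 4.4206
beam 2: φ=-45°, α=105°
  direction (-0.2588, 0.9659); cell (3,5); t to first gridline: x 2.8205, y 0.3416 (then +3.8637 / +1.0353)
    (3,6) via y @ 0.3416
    (3,7) via y @ 1.3769
    (3,8) via y @ 2.4122  # hit
  → r_2 = 2.4122
beam 3: φ=45°, α=195°
  direction (-0.9659, -0.2588); cell (3,5); t to first gridline: x 0.7558, y 2.5887 (then +1.0353 / +3.8637)
    (2,5) via x @ 0.7558
    (1,5) via x @ 1.7910
    (1,4) via y @ 2.5887
    (0,4) via x @ 2.8263  # hit
  → r_3 = 2.8263
beam 4: φ=135°, α=285°
  direction (0.2588, -0.9659); cell (3,5); t to first gridline: x 1.0432, y 0.6936 (then +3.8637 / +1.0353)
    (3,4) via y @ 0.6936
    (4,4) via x @ 1.0432
    (4,3) via y @ 1.7289
    (4,2) via y @ 2.7642
    (4,1) via y @ 3.7995
    (4,0) via y @ 4.8347  # hit
  → r_4 = 4.8347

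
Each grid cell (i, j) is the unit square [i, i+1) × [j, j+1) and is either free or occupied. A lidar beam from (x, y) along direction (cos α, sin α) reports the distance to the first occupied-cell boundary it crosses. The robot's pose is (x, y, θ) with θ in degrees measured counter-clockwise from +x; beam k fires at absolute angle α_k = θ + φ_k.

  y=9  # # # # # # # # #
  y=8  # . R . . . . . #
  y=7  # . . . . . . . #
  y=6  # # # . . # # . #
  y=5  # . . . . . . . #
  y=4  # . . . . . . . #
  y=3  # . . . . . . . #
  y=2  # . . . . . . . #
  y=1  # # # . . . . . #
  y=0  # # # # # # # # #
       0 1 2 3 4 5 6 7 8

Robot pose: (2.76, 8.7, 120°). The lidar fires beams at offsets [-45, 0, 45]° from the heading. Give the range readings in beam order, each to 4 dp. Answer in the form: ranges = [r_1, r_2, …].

ranges = [0.3106, 0.3464, 1.1591]

beam 1: φ=-45°, α=75°
  d=(0.2588,0.9659)  start (2,8)  tX=0.9273 tY=0.3106  stride 1/|dx|=3.8637 1/|dy|=1.0353
    cross y-line → (2,9), t=0.3106 (wall)
  → r_1 = 0.3106
beam 2: φ=0°, α=120°
  d=(-0.5000,0.8660)  start (2,8)  tX=1.5200 tY=0.3464  stride 1/|dx|=2.0000 1/|dy|=1.1547
    cross y-line → (2,9), t=0.3464 (wall)
  → r_2 = 0.3464
beam 3: φ=45°, α=165°
  d=(-0.9659,0.2588)  start (2,8)  tX=0.7868 tY=1.1591  stride 1/|dx|=1.0353 1/|dy|=3.8637
    cross x-line → (1,8), t=0.7868
    cross y-line → (1,9), t=1.1591 (wall)
  → r_3 = 1.1591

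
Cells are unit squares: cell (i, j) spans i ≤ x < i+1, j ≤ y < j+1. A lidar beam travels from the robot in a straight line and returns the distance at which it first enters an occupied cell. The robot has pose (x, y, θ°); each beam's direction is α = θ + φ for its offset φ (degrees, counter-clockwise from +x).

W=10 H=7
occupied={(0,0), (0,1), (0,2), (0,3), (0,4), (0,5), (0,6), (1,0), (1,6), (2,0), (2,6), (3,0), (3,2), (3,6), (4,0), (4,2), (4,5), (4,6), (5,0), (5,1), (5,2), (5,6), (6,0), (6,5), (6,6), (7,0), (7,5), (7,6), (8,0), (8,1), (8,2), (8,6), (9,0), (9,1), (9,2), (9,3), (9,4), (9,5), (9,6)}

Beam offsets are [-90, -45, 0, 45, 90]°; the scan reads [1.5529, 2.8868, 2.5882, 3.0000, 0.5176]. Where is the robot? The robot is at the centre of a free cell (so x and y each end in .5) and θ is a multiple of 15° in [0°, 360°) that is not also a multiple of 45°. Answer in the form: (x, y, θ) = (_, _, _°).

Candidates: 31 free-cell centres × 16 headings = 496 poses. Raycast each; keep the one whose scan matches to 4 dp.
  (1.5, 2.5, 75°): beam 2 = 5.1962 ≠ 2.8868 ✗
  (8.5, 5.5, 75°): beam 1 = 0.5176 ≠ 1.5529 ✗
  (1.5, 4.5, 300°): beam 1 = 0.5774 ≠ 1.5529 ✗
  …
  (6.5, 2.5, 75°): r_1=1.5529, r_2=2.8868, r_3=2.5882, r_4=3.0000, r_5=0.5176 — all match ✓
No second candidate reproduces the full scan.

(x, y, θ) = (6.5, 2.5, 75°)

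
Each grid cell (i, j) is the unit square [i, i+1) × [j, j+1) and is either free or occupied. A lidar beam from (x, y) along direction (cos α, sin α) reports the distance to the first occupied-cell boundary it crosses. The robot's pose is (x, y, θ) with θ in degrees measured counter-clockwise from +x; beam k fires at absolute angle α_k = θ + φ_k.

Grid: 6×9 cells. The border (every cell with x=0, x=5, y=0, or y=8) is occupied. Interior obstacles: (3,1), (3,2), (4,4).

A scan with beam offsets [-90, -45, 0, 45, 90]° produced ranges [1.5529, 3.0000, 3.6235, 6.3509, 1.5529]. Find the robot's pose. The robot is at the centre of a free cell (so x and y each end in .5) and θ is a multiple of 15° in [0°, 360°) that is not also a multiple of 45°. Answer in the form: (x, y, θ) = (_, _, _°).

Enumerate (i+0.5, j+0.5, θ) over the 25 free cells and 16 admissible headings. For each, cast all 5 beams and compare to the given ranges.
  (3.5, 4.5, 105°): beam 1 = 0.5176 ≠ 1.5529 ✗
  (2.5, 7.5, 15°): beam 1 = 4.6587 ≠ 1.5529 ✗
  (1.5, 3.5, 300°): beam 1 = 0.5774 ≠ 1.5529 ✗
  (2.5, 5.5, 195°): beam 1 = 2.5882 ≠ 1.5529 ✗
  …
  (4.5, 6.5, 195°): r_1=1.5529, r_2=3.0000, r_3=3.6235, r_4=6.3509, r_5=1.5529 — all match ✓
Unique over the lattice → pose = (4.5, 6.5, 195°).

(x, y, θ) = (4.5, 6.5, 195°)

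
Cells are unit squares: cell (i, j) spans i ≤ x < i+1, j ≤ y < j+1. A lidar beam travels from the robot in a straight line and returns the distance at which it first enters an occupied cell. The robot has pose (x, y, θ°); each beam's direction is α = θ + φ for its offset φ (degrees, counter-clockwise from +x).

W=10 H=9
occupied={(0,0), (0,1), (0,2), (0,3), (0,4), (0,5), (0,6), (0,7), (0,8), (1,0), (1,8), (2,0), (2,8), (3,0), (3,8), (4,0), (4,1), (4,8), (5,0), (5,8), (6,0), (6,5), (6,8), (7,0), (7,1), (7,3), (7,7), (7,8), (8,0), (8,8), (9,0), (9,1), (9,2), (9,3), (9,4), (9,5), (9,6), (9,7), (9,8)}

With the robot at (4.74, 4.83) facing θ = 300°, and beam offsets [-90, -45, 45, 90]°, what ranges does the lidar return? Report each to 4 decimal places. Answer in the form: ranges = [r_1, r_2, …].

beam 1: φ=-90°, α=210°
  d=(-0.8660,-0.5000)  start (4,4)  tX=0.8545 tY=1.6600  stride 1/|dx|=1.1547 1/|dy|=2.0000
    cross x-line → (3,4), t=0.8545
    cross y-line → (3,3), t=1.6600
    cross x-line → (2,3), t=2.0092
    cross x-line → (1,3), t=3.1639
    cross y-line → (1,2), t=3.6600
    cross x-line → (0,2), t=4.3186 (wall)
  → r_1 = 4.3186
beam 2: φ=-45°, α=255°
  d=(-0.2588,-0.9659)  start (4,4)  tX=2.8591 tY=0.8593  stride 1/|dx|=3.8637 1/|dy|=1.0353
    cross y-line → (4,3), t=0.8593
    cross y-line → (4,2), t=1.8946
    cross x-line → (3,2), t=2.8591
    cross y-line → (3,1), t=2.9298
    cross y-line → (3,0), t=3.9651 (wall)
  → r_2 = 3.9651
beam 3: φ=45°, α=345°
  d=(0.9659,-0.2588)  start (4,4)  tX=0.2692 tY=3.2069  stride 1/|dx|=1.0353 1/|dy|=3.8637
    cross x-line → (5,4), t=0.2692
    cross x-line → (6,4), t=1.3044
    cross x-line → (7,4), t=2.3397
    cross y-line → (7,3), t=3.2069 (wall)
  → r_3 = 3.2069
beam 4: φ=90°, α=30°
  d=(0.8660,0.5000)  start (4,4)  tX=0.3002 tY=0.3400  stride 1/|dx|=1.1547 1/|dy|=2.0000
    cross x-line → (5,4), t=0.3002
    cross y-line → (5,5), t=0.3400
    cross x-line → (6,5), t=1.4549 (wall)
  → r_4 = 1.4549

ranges = [4.3186, 3.9651, 3.2069, 1.4549]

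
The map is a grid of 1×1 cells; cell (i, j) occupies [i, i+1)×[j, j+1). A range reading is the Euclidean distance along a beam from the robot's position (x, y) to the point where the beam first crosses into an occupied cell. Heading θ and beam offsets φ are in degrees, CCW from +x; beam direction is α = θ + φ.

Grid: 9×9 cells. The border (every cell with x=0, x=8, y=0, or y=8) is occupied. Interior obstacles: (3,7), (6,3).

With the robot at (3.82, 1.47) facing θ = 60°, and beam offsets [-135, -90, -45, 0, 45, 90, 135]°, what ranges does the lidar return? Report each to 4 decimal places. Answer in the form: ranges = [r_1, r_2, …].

ranges = [0.4866, 0.9400, 4.3275, 7.5402, 6.7604, 3.2563, 1.8159]

beam 1: φ=-135°, α=285°
  dir = (cos 285°, sin 285°) = (0.2588, -0.9659); from cell (3,1)
  next x-line at t=0.6955, next y-line at t=0.4866; Δt_x=3.8637, Δt_y=1.0353
    y: enter (3,0) at t=0.4866 ← occupied
  → r_1 = 0.4866
beam 2: φ=-90°, α=330°
  dir = (cos 330°, sin 330°) = (0.8660, -0.5000); from cell (3,1)
  next x-line at t=0.2078, next y-line at t=0.9400; Δt_x=1.1547, Δt_y=2.0000
    x: enter (4,1) at t=0.2078
    y: enter (4,0) at t=0.9400 ← occupied
  → r_2 = 0.9400
beam 3: φ=-45°, α=15°
  dir = (cos 15°, sin 15°) = (0.9659, 0.2588); from cell (3,1)
  next x-line at t=0.1863, next y-line at t=2.0478; Δt_x=1.0353, Δt_y=3.8637
    x: enter (4,1) at t=0.1863
    x: enter (5,1) at t=1.2216
    y: enter (5,2) at t=2.0478
    x: enter (6,2) at t=2.2569
    x: enter (7,2) at t=3.2922
    x: enter (8,2) at t=4.3275 ← occupied
  → r_3 = 4.3275
beam 4: φ=0°, α=60°
  dir = (cos 60°, sin 60°) = (0.5000, 0.8660); from cell (3,1)
  next x-line at t=0.3600, next y-line at t=0.6120; Δt_x=2.0000, Δt_y=1.1547
    x: enter (4,1) at t=0.3600
    y: enter (4,2) at t=0.6120
    y: enter (4,3) at t=1.7667
    x: enter (5,3) at t=2.3600
    y: enter (5,4) at t=2.9214
    y: enter (5,5) at t=4.0761
    x: enter (6,5) at t=4.3600
    y: enter (6,6) at t=5.2308
    x: enter (7,6) at t=6.3600
    y: enter (7,7) at t=6.3855
    y: enter (7,8) at t=7.5402 ← occupied
  → r_4 = 7.5402
beam 5: φ=45°, α=105°
  dir = (cos 105°, sin 105°) = (-0.2588, 0.9659); from cell (3,1)
  next x-line at t=3.1682, next y-line at t=0.5487; Δt_x=3.8637, Δt_y=1.0353
    y: enter (3,2) at t=0.5487
    y: enter (3,3) at t=1.5840
    y: enter (3,4) at t=2.6192
    x: enter (2,4) at t=3.1682
    y: enter (2,5) at t=3.6545
    y: enter (2,6) at t=4.6898
    y: enter (2,7) at t=5.7251
    y: enter (2,8) at t=6.7604 ← occupied
  → r_5 = 6.7604
beam 6: φ=90°, α=150°
  dir = (cos 150°, sin 150°) = (-0.8660, 0.5000); from cell (3,1)
  next x-line at t=0.9469, next y-line at t=1.0600; Δt_x=1.1547, Δt_y=2.0000
    x: enter (2,1) at t=0.9469
    y: enter (2,2) at t=1.0600
    x: enter (1,2) at t=2.1016
    y: enter (1,3) at t=3.0600
    x: enter (0,3) at t=3.2563 ← occupied
  → r_6 = 3.2563
beam 7: φ=135°, α=195°
  dir = (cos 195°, sin 195°) = (-0.9659, -0.2588); from cell (3,1)
  next x-line at t=0.8489, next y-line at t=1.8159; Δt_x=1.0353, Δt_y=3.8637
    x: enter (2,1) at t=0.8489
    y: enter (2,0) at t=1.8159 ← occupied
  → r_7 = 1.8159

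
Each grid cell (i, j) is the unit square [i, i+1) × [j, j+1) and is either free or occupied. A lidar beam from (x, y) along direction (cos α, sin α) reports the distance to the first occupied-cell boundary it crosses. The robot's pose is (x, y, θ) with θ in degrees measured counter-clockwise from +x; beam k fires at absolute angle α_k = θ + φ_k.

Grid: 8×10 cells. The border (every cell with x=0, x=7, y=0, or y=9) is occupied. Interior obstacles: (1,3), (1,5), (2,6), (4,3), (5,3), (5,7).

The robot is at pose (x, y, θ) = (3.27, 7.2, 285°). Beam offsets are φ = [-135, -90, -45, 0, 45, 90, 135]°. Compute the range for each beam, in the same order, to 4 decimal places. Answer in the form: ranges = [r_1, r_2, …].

ranges = [2.6212, 0.7727, 0.5400, 3.3129, 4.3070, 1.7910, 2.0785]

beam 1: φ=-135°, α=150°
  d=(-0.8660,0.5000)  start (3,7)  tX=0.3118 tY=1.6000  stride 1/|dx|=1.1547 1/|dy|=2.0000
    cross x-line → (2,7), t=0.3118
    cross x-line → (1,7), t=1.4665
    cross y-line → (1,8), t=1.6000
    cross x-line → (0,8), t=2.6212 (wall)
  → r_1 = 2.6212
beam 2: φ=-90°, α=195°
  d=(-0.9659,-0.2588)  start (3,7)  tX=0.2795 tY=0.7727  stride 1/|dx|=1.0353 1/|dy|=3.8637
    cross x-line → (2,7), t=0.2795
    cross y-line → (2,6), t=0.7727 (wall)
  → r_2 = 0.7727
beam 3: φ=-45°, α=240°
  d=(-0.5000,-0.8660)  start (3,7)  tX=0.5400 tY=0.2309  stride 1/|dx|=2.0000 1/|dy|=1.1547
    cross y-line → (3,6), t=0.2309
    cross x-line → (2,6), t=0.5400 (wall)
  → r_3 = 0.5400
beam 4: φ=0°, α=285°
  d=(0.2588,-0.9659)  start (3,7)  tX=2.8205 tY=0.2071  stride 1/|dx|=3.8637 1/|dy|=1.0353
    cross y-line → (3,6), t=0.2071
    cross y-line → (3,5), t=1.2423
    cross y-line → (3,4), t=2.2776
    cross x-line → (4,4), t=2.8205
    cross y-line → (4,3), t=3.3129 (wall)
  → r_4 = 3.3129
beam 5: φ=45°, α=330°
  d=(0.8660,-0.5000)  start (3,7)  tX=0.8429 tY=0.4000  stride 1/|dx|=1.1547 1/|dy|=2.0000
    cross y-line → (3,6), t=0.4000
    cross x-line → (4,6), t=0.8429
    cross x-line → (5,6), t=1.9976
    cross y-line → (5,5), t=2.4000
    cross x-line → (6,5), t=3.1523
    cross x-line → (7,5), t=4.3070 (wall)
  → r_5 = 4.3070
beam 6: φ=90°, α=15°
  d=(0.9659,0.2588)  start (3,7)  tX=0.7558 tY=3.0910  stride 1/|dx|=1.0353 1/|dy|=3.8637
    cross x-line → (4,7), t=0.7558
    cross x-line → (5,7), t=1.7910 (wall)
  → r_6 = 1.7910
beam 7: φ=135°, α=60°
  d=(0.5000,0.8660)  start (3,7)  tX=1.4600 tY=0.9238  stride 1/|dx|=2.0000 1/|dy|=1.1547
    cross y-line → (3,8), t=0.9238
    cross x-line → (4,8), t=1.4600
    cross y-line → (4,9), t=2.0785 (wall)
  → r_7 = 2.0785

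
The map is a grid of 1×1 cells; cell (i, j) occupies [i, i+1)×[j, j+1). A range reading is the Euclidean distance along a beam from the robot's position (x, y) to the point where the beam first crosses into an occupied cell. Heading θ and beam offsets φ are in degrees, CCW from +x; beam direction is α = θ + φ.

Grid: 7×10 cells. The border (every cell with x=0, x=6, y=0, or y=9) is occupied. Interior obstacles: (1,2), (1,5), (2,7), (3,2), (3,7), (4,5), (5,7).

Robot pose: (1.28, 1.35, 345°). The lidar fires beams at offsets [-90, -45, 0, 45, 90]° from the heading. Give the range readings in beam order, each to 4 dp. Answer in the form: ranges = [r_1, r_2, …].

beam 1: φ=-90°, α=255°
  cosα=-0.2588 sinα=-0.9659 | (1,1) | tMaxX 1.0818 tMaxY 0.3623 | tΔX 3.8637 tΔY 1.0353
    t=0.3623 [y] (1,0) — stop
  → r_1 = 0.3623
beam 2: φ=-45°, α=300°
  cosα=0.5000 sinα=-0.8660 | (1,1) | tMaxX 1.4400 tMaxY 0.4041 | tΔX 2.0000 tΔY 1.1547
    t=0.4041 [y] (1,0) — stop
  → r_2 = 0.4041
beam 3: φ=0°, α=345°
  cosα=0.9659 sinα=-0.2588 | (1,1) | tMaxX 0.7454 tMaxY 1.3523 | tΔX 1.0353 tΔY 3.8637
    t=0.7454 [x] (2,1)
    t=1.3523 [y] (2,0) — stop
  → r_3 = 1.3523
beam 4: φ=45°, α=30°
  cosα=0.8660 sinα=0.5000 | (1,1) | tMaxX 0.8314 tMaxY 1.3000 | tΔX 1.1547 tΔY 2.0000
    t=0.8314 [x] (2,1)
    t=1.3000 [y] (2,2)
    t=1.9861 [x] (3,2) — stop
  → r_4 = 1.9861
beam 5: φ=90°, α=75°
  cosα=0.2588 sinα=0.9659 | (1,1) | tMaxX 2.7819 tMaxY 0.6729 | tΔX 3.8637 tΔY 1.0353
    t=0.6729 [y] (1,2) — stop
  → r_5 = 0.6729

ranges = [0.3623, 0.4041, 1.3523, 1.9861, 0.6729]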